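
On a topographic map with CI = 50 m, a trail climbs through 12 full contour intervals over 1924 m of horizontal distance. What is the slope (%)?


elevation change = 12 * 50 = 600 m
slope = 600 / 1924 * 100 = 31.2%

31.2%


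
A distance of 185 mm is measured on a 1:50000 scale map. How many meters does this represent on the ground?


ground = 185 mm * 50000 / 1000 = 9250.0 m

9250.0 m


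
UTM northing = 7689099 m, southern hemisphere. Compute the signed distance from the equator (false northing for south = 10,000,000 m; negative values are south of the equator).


For southern: actual = 7689099 - 10000000 = -2310901 m

-2310901 m


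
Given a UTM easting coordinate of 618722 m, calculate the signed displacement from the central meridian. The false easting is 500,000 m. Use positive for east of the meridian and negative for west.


displacement = 618722 - 500000 = 118722 m

118722 m


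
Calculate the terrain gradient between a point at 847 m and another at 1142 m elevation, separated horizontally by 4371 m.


gradient = (1142 - 847) / 4371 = 295 / 4371 = 0.0675

0.0675


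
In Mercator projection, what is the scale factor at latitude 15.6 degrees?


SF = 1 / cos(15.6) = 1 / 0.963163 = 1.038

1.038


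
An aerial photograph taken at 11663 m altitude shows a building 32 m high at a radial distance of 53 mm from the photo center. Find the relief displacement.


d = h * r / H = 32 * 53 / 11663 = 0.15 mm

0.15 mm


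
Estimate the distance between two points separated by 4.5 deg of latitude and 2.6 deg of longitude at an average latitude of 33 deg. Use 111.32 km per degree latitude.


dlat_km = 4.5 * 111.32 = 500.94
dlon_km = 2.6 * 111.32 * cos(33) ≈ 242.738
dist = sqrt(500.94^2 + 242.738^2) ≈ 556.7 km

556.7 km


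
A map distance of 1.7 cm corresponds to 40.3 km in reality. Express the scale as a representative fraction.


ground = 40.3 km = 4030000 cm; RF denominator = ground / map = 4030000 / 1.7 ≈ 2370588; RF = 1:2370588

1:2370588


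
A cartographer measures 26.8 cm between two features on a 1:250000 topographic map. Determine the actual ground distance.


ground = 26.8 cm * 250000 / 100 = 67000.0 m = 67.0 km

67.0 km


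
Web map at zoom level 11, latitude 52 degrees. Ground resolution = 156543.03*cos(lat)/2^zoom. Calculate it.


res = 156543.03 * cos(52) / 2^11 = 156543.03 * 0.61566148 / 2048 = 47.06 m/pixel

47.06 m/pixel


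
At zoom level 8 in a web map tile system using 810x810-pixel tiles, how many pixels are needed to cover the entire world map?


tiles per axis = 2^8 = 256
total tiles = 256^2 = 65536
pixels per axis = 256 * 810 = 207360
total pixels = 207360^2 = 42998169600

42998169600 pixels


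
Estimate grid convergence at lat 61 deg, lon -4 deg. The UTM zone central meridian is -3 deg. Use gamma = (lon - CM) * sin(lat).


gamma = (-4 - -3) * sin(61) = -1 * 0.87462 = -0.875 degrees

-0.875 degrees


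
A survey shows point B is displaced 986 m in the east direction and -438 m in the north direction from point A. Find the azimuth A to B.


az = atan2(986, -438) = 114.0 deg
adjusted to 0-360: 114.0 degrees

114.0 degrees


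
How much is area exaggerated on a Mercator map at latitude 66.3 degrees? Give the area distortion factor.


area_distortion = 1/cos^2(66.3) = 6.19

6.19


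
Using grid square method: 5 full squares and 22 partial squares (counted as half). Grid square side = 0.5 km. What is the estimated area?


effective squares = 5 + 22 * 0.5 = 16.0
area = 16.0 * 0.25 = 4.0 km^2

4.0 km^2


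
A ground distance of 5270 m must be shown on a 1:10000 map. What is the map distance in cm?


map_cm = 5270 * 100 / 10000 = 52.7 cm

52.7 cm


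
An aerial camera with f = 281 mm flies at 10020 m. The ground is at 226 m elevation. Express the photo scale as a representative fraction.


scale = f / (H - h) = 281 mm / 9794 m = 281 / 9794000 = 1:34854

1:34854


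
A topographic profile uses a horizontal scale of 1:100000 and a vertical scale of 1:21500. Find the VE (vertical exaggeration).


VE = horizontal_scale / vertical_scale = 100000 / 21500 ≈ 4.7

4.7x


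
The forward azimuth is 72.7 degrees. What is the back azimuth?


back azimuth = (72.7 + 180) mod 360 = 252.7 degrees

252.7 degrees


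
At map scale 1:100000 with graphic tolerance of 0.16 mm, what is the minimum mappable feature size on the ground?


ground = 0.16 mm * 100000 / 1000 = 16.0 m

16.0 m


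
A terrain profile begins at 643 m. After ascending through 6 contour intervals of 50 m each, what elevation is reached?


elevation = 643 + 6 * 50 = 943 m

943 m


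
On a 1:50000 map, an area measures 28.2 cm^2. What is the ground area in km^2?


ground_area = 28.2 * (50000/100)^2 = 7050000.0 m^2 = 7.05 km^2

7.05 km^2


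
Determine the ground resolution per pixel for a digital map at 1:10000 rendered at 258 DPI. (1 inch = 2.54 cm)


pixel_cm = 2.54 / 258 ≈ 0.009845 cm
ground = pixel_cm * 10000 / 100 = 2.54 * 10000 / (258 * 100) = 25400 / 25800 ≈ 0.98 m

0.98 m


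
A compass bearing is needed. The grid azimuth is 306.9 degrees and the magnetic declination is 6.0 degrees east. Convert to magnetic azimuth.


magnetic azimuth = grid azimuth - declination (east +ve)
mag_az = 306.9 - 6.0 = 300.9 degrees

300.9 degrees


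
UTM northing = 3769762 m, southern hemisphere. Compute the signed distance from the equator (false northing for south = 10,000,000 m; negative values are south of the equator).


For southern: actual = 3769762 - 10000000 = -6230238 m

-6230238 m


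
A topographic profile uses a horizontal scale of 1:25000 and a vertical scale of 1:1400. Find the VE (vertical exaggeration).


VE = horizontal_scale / vertical_scale = 25000 / 1400 ≈ 17.9

17.9x


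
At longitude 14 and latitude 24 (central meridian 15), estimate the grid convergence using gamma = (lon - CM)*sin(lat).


gamma = (14 - 15) * sin(24) = -1 * 0.406737 = -0.407 degrees

-0.407 degrees


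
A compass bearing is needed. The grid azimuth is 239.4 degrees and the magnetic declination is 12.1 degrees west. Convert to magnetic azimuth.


magnetic azimuth = grid azimuth - declination (east +ve)
mag_az = 239.4 - -12.1 = 251.5 degrees

251.5 degrees


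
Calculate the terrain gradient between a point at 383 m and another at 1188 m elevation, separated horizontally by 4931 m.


gradient = (1188 - 383) / 4931 = 805 / 4931 = 0.1633

0.1633


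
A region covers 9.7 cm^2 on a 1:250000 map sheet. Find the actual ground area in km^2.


ground_area = 9.7 * (250000/100)^2 = 60625000.0 m^2 = 60.625 km^2

60.625 km^2


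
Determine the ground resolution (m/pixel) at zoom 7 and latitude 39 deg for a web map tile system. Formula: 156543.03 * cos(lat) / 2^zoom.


res = 156543.03 * cos(39) / 2^7 = 156543.03 * 0.77714596 / 128 = 950.44 m/pixel

950.44 m/pixel


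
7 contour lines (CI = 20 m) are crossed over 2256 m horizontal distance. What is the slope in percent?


elevation change = 7 * 20 = 140 m
slope = 140 / 2256 * 100 = 6.2%

6.2%


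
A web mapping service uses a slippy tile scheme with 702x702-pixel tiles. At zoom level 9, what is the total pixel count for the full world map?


tiles per axis = 2^9 = 512
total tiles = 512^2 = 262144
pixels per axis = 512 * 702 = 359424
total pixels = 359424^2 = 129185611776

129185611776 pixels


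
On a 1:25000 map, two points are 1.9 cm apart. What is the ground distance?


ground = 1.9 cm * 25000 / 100 = 475.0 m

475.0 m


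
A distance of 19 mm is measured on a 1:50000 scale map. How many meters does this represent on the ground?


ground = 19 mm * 50000 / 1000 = 950.0 m

950.0 m


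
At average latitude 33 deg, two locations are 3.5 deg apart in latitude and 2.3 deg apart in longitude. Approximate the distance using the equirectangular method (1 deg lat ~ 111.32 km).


dlat_km = 3.5 * 111.32 = 389.62
dlon_km = 2.3 * 111.32 * cos(33) ≈ 214.73
dist = sqrt(389.62^2 + 214.73^2) ≈ 444.9 km

444.9 km


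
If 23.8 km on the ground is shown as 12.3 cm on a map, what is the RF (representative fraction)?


ground = 23.8 km = 2380000 cm; RF denominator = ground / map = 2380000 / 12.3 ≈ 193496; RF = 1:193496

1:193496


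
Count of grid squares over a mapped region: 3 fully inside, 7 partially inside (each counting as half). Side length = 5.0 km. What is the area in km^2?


effective squares = 3 + 7 * 0.5 = 6.5
area = 6.5 * 25.0 = 162.5 km^2

162.5 km^2


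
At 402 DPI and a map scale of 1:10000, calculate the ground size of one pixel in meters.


pixel_cm = 2.54 / 402 ≈ 0.006318 cm
ground = pixel_cm * 10000 / 100 = 2.54 * 10000 / (402 * 100) = 25400 / 40200 ≈ 0.63 m

0.63 m


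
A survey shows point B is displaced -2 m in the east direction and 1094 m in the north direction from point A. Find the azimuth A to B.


az = atan2(-2, 1094) = -0.1 deg
adjusted to 0-360: 359.9 degrees

359.9 degrees


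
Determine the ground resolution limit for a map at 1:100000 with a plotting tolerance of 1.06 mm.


ground = 1.06 mm * 100000 / 1000 = 106.0 m

106.0 m


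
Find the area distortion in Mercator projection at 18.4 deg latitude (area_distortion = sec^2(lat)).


area_distortion = 1/cos^2(18.4) = 1.111

1.111


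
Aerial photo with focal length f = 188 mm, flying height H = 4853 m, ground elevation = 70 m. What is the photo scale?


scale = f / (H - h) = 188 mm / 4783 m = 188 / 4783000 = 1:25441

1:25441


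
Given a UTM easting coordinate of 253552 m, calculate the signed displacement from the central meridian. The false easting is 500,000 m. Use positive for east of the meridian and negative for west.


displacement = 253552 - 500000 = -246448 m

-246448 m


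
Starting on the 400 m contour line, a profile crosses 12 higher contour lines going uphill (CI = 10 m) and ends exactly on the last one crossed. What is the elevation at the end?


elevation = 400 + 12 * 10 = 520 m

520 m


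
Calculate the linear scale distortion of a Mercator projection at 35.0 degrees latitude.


SF = 1 / cos(35.0) = 1 / 0.819152 = 1.221

1.221


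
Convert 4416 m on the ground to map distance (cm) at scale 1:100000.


map_cm = 4416 * 100 / 100000 = 4.416 cm ≈ 4.42 cm

4.42 cm


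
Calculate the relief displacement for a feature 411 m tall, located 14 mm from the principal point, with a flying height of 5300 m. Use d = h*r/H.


d = h * r / H = 411 * 14 / 5300 = 1.09 mm

1.09 mm


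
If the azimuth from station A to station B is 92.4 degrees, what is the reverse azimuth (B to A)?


back azimuth = (92.4 + 180) mod 360 = 272.4 degrees

272.4 degrees


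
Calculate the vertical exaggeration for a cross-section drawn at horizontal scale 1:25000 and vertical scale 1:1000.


VE = horizontal_scale / vertical_scale = 25000 / 1000 = 25.0

25.0x


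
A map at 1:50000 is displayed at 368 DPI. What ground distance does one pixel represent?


pixel_cm = 2.54 / 368 ≈ 0.006902 cm
ground = pixel_cm * 50000 / 100 = 2.54 * 50000 / (368 * 100) = 127000 / 36800 ≈ 3.45 m

3.45 m


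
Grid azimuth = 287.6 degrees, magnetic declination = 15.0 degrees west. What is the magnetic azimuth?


magnetic azimuth = grid azimuth - declination (east +ve)
mag_az = 287.6 - -15.0 = 302.6 degrees

302.6 degrees


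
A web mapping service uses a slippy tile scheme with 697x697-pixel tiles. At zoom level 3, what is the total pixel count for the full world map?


tiles per axis = 2^3 = 8
total tiles = 8^2 = 64
pixels per axis = 8 * 697 = 5576
total pixels = 5576^2 = 31091776

31091776 pixels


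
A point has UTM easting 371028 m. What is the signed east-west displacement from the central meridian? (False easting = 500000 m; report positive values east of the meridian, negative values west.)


displacement = 371028 - 500000 = -128972 m

-128972 m


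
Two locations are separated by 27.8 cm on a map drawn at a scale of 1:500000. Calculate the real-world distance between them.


ground = 27.8 cm * 500000 / 100 = 139000.0 m = 139.0 km

139.0 km


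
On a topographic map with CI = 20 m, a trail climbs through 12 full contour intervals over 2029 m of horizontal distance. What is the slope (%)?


elevation change = 12 * 20 = 240 m
slope = 240 / 2029 * 100 = 11.8%

11.8%


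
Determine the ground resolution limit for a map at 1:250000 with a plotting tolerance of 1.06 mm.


ground = 1.06 mm * 250000 / 1000 = 265.0 m

265.0 m


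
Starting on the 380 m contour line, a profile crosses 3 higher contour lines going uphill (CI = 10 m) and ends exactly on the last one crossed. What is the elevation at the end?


elevation = 380 + 3 * 10 = 410 m

410 m


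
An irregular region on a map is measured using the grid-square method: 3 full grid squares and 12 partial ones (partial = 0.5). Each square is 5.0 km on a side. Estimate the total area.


effective squares = 3 + 12 * 0.5 = 9.0
area = 9.0 * 25.0 = 225.0 km^2

225.0 km^2


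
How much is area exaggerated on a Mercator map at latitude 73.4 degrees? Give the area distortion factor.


area_distortion = 1/cos^2(73.4) = 12.252

12.252


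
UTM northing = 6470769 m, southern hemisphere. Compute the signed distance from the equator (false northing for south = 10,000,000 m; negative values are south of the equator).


For southern: actual = 6470769 - 10000000 = -3529231 m

-3529231 m


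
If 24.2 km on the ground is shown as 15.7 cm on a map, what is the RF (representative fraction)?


ground = 24.2 km = 2420000 cm; RF denominator = ground / map = 2420000 / 15.7 ≈ 154140; RF = 1:154140

1:154140


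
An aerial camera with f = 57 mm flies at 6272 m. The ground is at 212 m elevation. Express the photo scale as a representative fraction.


scale = f / (H - h) = 57 mm / 6060 m = 57 / 6060000 = 1:106316

1:106316


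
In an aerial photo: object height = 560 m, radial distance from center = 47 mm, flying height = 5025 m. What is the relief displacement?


d = h * r / H = 560 * 47 / 5025 = 5.24 mm

5.24 mm


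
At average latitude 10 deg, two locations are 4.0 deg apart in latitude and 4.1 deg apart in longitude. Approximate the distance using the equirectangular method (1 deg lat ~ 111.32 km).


dlat_km = 4.0 * 111.32 = 445.28
dlon_km = 4.1 * 111.32 * cos(10) ≈ 449.478
dist = sqrt(445.28^2 + 449.478^2) ≈ 632.7 km

632.7 km


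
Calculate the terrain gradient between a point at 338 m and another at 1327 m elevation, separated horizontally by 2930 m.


gradient = (1327 - 338) / 2930 = 989 / 2930 = 0.3375

0.3375


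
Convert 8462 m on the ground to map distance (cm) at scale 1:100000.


map_cm = 8462 * 100 / 100000 = 8.462 cm ≈ 8.46 cm

8.46 cm


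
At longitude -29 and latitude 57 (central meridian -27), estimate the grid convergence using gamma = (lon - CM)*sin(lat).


gamma = (-29 - -27) * sin(57) = -2 * 0.838671 = -1.677 degrees

-1.677 degrees


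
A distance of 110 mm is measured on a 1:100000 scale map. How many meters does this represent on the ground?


ground = 110 mm * 100000 / 1000 = 11000.0 m

11000.0 m


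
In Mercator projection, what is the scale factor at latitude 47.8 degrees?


SF = 1 / cos(47.8) = 1 / 0.671721 = 1.489

1.489


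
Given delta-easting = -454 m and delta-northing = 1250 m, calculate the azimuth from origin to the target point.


az = atan2(-454, 1250) = -20.0 deg
adjusted to 0-360: 340.0 degrees

340.0 degrees


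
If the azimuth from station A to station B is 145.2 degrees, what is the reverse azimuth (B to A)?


back azimuth = (145.2 + 180) mod 360 = 325.2 degrees

325.2 degrees


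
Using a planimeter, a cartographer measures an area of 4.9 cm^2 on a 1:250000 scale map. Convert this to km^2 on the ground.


ground_area = 4.9 * (250000/100)^2 = 30625000.0 m^2 = 30.625 km^2

30.625 km^2


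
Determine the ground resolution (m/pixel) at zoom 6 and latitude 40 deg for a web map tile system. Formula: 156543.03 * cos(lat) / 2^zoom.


res = 156543.03 * cos(40) / 2^6 = 156543.03 * 0.76604444 / 64 = 1873.73 m/pixel

1873.73 m/pixel


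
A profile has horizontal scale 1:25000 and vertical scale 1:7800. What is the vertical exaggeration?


VE = horizontal_scale / vertical_scale = 25000 / 7800 ≈ 3.2

3.2x


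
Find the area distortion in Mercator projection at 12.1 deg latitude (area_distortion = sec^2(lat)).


area_distortion = 1/cos^2(12.1) = 1.046

1.046


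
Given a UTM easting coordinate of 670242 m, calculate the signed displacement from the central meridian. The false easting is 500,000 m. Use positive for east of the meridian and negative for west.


displacement = 670242 - 500000 = 170242 m

170242 m


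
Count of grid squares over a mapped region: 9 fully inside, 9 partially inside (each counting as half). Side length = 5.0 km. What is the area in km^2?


effective squares = 9 + 9 * 0.5 = 13.5
area = 13.5 * 25.0 = 337.5 km^2

337.5 km^2


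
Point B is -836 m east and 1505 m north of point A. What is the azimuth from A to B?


az = atan2(-836, 1505) = -29.1 deg
adjusted to 0-360: 330.9 degrees

330.9 degrees


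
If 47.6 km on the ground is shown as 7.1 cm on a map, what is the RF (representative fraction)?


ground = 47.6 km = 4760000 cm; RF denominator = ground / map = 4760000 / 7.1 ≈ 670423; RF = 1:670423

1:670423


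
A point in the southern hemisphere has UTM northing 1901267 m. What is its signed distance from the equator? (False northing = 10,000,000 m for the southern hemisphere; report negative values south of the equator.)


For southern: actual = 1901267 - 10000000 = -8098733 m

-8098733 m


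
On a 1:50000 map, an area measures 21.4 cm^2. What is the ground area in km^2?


ground_area = 21.4 * (50000/100)^2 = 5350000.0 m^2 = 5.35 km^2

5.35 km^2


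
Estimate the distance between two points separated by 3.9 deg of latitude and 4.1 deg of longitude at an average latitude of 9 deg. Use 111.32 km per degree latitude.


dlat_km = 3.9 * 111.32 = 434.148
dlon_km = 4.1 * 111.32 * cos(9) ≈ 450.793
dist = sqrt(434.148^2 + 450.793^2) ≈ 625.9 km

625.9 km


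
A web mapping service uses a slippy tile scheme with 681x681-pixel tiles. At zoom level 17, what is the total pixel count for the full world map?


tiles per axis = 2^17 = 131072
total tiles = 131072^2 = 17179869184
pixels per axis = 131072 * 681 = 89260032
total pixels = 89260032^2 = 7967353312641024

7967353312641024 pixels


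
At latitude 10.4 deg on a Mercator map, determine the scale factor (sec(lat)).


SF = 1 / cos(10.4) = 1 / 0.983571 = 1.017

1.017


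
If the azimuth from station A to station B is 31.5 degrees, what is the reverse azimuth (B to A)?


back azimuth = (31.5 + 180) mod 360 = 211.5 degrees

211.5 degrees


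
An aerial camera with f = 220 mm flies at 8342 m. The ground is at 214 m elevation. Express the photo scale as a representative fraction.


scale = f / (H - h) = 220 mm / 8128 m = 220 / 8128000 = 1:36945

1:36945


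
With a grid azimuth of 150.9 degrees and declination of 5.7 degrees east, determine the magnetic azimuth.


magnetic azimuth = grid azimuth - declination (east +ve)
mag_az = 150.9 - 5.7 = 145.2 degrees

145.2 degrees


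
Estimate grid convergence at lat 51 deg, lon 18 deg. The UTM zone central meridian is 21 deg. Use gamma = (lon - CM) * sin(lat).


gamma = (18 - 21) * sin(51) = -3 * 0.777146 = -2.331 degrees

-2.331 degrees


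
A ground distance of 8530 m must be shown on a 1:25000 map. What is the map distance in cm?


map_cm = 8530 * 100 / 25000 = 34.12 cm

34.12 cm


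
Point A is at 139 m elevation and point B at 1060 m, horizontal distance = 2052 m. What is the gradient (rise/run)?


gradient = (1060 - 139) / 2052 = 921 / 2052 = 0.4488

0.4488


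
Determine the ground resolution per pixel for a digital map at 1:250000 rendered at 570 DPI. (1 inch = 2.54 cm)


pixel_cm = 2.54 / 570 ≈ 0.004456 cm
ground = pixel_cm * 250000 / 100 = 2.54 * 250000 / (570 * 100) = 635000 / 57000 ≈ 11.14 m

11.14 m


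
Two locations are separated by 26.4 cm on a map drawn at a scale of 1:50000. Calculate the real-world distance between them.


ground = 26.4 cm * 50000 / 100 = 13200.0 m = 13.2 km

13.2 km


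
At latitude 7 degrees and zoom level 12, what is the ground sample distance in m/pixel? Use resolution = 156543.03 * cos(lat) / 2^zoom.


res = 156543.03 * cos(7) / 2^12 = 156543.03 * 0.99254615 / 4096 = 37.93 m/pixel

37.93 m/pixel


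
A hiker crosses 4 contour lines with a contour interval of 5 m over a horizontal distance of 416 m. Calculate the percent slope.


elevation change = 4 * 5 = 20 m
slope = 20 / 416 * 100 = 4.8%

4.8%


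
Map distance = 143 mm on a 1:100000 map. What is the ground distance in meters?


ground = 143 mm * 100000 / 1000 = 14300.0 m

14300.0 m


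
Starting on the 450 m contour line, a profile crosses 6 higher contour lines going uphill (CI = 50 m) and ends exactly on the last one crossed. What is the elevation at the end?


elevation = 450 + 6 * 50 = 750 m

750 m


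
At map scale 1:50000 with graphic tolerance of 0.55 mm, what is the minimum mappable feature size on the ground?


ground = 0.55 mm * 50000 / 1000 = 27.5 m

27.5 m


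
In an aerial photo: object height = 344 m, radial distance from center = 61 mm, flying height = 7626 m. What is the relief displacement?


d = h * r / H = 344 * 61 / 7626 = 2.75 mm

2.75 mm


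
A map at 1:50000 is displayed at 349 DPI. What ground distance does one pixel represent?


pixel_cm = 2.54 / 349 ≈ 0.007278 cm
ground = pixel_cm * 50000 / 100 = 2.54 * 50000 / (349 * 100) = 127000 / 34900 ≈ 3.64 m

3.64 m


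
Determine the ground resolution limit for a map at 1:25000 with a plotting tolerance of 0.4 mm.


ground = 0.4 mm * 25000 / 1000 = 10.0 m

10.0 m


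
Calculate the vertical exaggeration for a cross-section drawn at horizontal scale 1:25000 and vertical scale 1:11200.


VE = horizontal_scale / vertical_scale = 25000 / 11200 ≈ 2.2

2.2x


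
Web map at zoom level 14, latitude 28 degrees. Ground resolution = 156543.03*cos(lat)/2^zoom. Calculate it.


res = 156543.03 * cos(28) / 2^14 = 156543.03 * 0.88294759 / 16384 = 8.44 m/pixel

8.44 m/pixel


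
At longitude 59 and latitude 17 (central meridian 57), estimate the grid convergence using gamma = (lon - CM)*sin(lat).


gamma = (59 - 57) * sin(17) = 2 * 0.292372 = 0.585 degrees

0.585 degrees


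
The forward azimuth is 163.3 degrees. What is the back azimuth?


back azimuth = (163.3 + 180) mod 360 = 343.3 degrees

343.3 degrees


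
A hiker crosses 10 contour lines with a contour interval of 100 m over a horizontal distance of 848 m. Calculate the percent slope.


elevation change = 10 * 100 = 1000 m
slope = 1000 / 848 * 100 = 117.9%

117.9%


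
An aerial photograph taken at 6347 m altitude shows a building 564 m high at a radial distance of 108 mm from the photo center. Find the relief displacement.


d = h * r / H = 564 * 108 / 6347 = 9.6 mm

9.6 mm


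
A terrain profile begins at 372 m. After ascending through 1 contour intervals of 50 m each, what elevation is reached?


elevation = 372 + 1 * 50 = 422 m

422 m


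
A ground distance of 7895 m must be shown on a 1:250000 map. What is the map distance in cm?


map_cm = 7895 * 100 / 250000 = 3.158 cm ≈ 3.16 cm

3.16 cm


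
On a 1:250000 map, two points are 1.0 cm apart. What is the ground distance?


ground = 1.0 cm * 250000 / 100 = 2500.0 m = 2.5 km

2.5 km


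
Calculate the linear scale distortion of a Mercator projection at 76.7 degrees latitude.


SF = 1 / cos(76.7) = 1 / 0.23005 = 4.347

4.347


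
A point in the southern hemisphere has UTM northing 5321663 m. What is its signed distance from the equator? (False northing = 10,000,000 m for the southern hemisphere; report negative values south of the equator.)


For southern: actual = 5321663 - 10000000 = -4678337 m

-4678337 m


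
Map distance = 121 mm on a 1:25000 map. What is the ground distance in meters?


ground = 121 mm * 25000 / 1000 = 3025.0 m

3025.0 m


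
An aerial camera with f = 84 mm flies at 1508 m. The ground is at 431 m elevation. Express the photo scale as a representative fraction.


scale = f / (H - h) = 84 mm / 1077 m = 84 / 1077000 = 1:12821

1:12821


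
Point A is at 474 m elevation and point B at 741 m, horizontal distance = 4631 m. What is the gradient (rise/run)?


gradient = (741 - 474) / 4631 = 267 / 4631 = 0.0577

0.0577


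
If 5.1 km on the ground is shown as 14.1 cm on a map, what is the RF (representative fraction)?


ground = 5.1 km = 510000 cm; RF denominator = ground / map = 510000 / 14.1 ≈ 36170; RF = 1:36170

1:36170


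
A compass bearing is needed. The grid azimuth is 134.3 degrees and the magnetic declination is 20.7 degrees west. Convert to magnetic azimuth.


magnetic azimuth = grid azimuth - declination (east +ve)
mag_az = 134.3 - -20.7 = 155.0 degrees

155.0 degrees


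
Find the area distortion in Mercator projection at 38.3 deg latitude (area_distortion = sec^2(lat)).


area_distortion = 1/cos^2(38.3) = 1.624

1.624


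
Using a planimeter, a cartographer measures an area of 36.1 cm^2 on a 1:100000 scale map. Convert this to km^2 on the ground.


ground_area = 36.1 * (100000/100)^2 = 36100000.0 m^2 = 36.1 km^2

36.1 km^2


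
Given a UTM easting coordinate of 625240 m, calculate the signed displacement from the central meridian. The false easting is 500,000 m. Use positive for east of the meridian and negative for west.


displacement = 625240 - 500000 = 125240 m

125240 m


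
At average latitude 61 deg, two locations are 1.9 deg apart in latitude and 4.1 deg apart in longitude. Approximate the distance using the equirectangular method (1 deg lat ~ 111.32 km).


dlat_km = 1.9 * 111.32 = 211.508
dlon_km = 4.1 * 111.32 * cos(61) ≈ 221.273
dist = sqrt(211.508^2 + 221.273^2) ≈ 306.1 km

306.1 km


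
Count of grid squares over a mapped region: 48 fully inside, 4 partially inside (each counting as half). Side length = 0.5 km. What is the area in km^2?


effective squares = 48 + 4 * 0.5 = 50.0
area = 50.0 * 0.25 = 12.5 km^2

12.5 km^2


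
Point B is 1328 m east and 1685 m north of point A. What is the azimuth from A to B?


az = atan2(1328, 1685) = 38.2 deg
adjusted to 0-360: 38.2 degrees

38.2 degrees


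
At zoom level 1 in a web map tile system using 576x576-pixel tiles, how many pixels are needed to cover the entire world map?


tiles per axis = 2^1 = 2
total tiles = 2^2 = 4
pixels per axis = 2 * 576 = 1152
total pixels = 1152^2 = 1327104

1327104 pixels


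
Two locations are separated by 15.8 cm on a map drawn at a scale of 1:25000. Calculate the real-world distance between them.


ground = 15.8 cm * 25000 / 100 = 3950.0 m = 3.95 km

3.95 km


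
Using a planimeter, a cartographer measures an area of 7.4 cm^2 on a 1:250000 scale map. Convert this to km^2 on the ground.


ground_area = 7.4 * (250000/100)^2 = 46250000.0 m^2 = 46.25 km^2

46.25 km^2


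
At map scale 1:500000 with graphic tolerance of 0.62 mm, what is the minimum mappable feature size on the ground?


ground = 0.62 mm * 500000 / 1000 = 310.0 m

310.0 m


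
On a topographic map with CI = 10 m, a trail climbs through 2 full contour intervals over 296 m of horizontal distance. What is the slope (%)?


elevation change = 2 * 10 = 20 m
slope = 20 / 296 * 100 = 6.8%

6.8%


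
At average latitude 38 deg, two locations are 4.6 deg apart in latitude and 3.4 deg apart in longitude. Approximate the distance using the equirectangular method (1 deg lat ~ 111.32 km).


dlat_km = 4.6 * 111.32 = 512.072
dlon_km = 3.4 * 111.32 * cos(38) ≈ 298.253
dist = sqrt(512.072^2 + 298.253^2) ≈ 592.6 km

592.6 km


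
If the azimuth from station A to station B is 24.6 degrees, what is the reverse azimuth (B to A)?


back azimuth = (24.6 + 180) mod 360 = 204.6 degrees

204.6 degrees


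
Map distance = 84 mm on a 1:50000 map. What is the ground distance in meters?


ground = 84 mm * 50000 / 1000 = 4200.0 m

4200.0 m


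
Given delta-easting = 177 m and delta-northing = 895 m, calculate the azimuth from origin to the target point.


az = atan2(177, 895) = 11.2 deg
adjusted to 0-360: 11.2 degrees

11.2 degrees


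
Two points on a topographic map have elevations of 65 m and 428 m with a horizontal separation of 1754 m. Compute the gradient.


gradient = (428 - 65) / 1754 = 363 / 1754 = 0.207

0.207


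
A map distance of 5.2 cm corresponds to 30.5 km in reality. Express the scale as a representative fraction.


ground = 30.5 km = 3050000 cm; RF denominator = ground / map = 3050000 / 5.2 ≈ 586538; RF = 1:586538

1:586538


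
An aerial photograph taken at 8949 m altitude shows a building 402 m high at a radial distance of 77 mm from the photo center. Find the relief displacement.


d = h * r / H = 402 * 77 / 8949 = 3.46 mm

3.46 mm


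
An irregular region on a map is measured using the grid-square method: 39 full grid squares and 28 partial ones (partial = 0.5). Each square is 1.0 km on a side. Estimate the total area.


effective squares = 39 + 28 * 0.5 = 53.0
area = 53.0 * 1.0 = 53.0 km^2

53.0 km^2


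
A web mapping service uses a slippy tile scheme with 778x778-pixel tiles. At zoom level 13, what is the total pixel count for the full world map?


tiles per axis = 2^13 = 8192
total tiles = 8192^2 = 67108864
pixels per axis = 8192 * 778 = 6373376
total pixels = 6373376^2 = 40619921637376

40619921637376 pixels


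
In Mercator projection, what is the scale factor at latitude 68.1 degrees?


SF = 1 / cos(68.1) = 1 / 0.372988 = 2.681

2.681


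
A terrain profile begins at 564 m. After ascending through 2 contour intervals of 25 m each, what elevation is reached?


elevation = 564 + 2 * 25 = 614 m

614 m


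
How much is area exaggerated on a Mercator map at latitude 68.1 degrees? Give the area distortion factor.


area_distortion = 1/cos^2(68.1) = 7.188

7.188


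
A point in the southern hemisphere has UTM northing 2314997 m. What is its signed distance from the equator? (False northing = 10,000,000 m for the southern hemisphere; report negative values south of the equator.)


For southern: actual = 2314997 - 10000000 = -7685003 m

-7685003 m


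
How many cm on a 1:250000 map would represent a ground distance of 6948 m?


map_cm = 6948 * 100 / 250000 = 2.7792 cm ≈ 2.78 cm

2.78 cm


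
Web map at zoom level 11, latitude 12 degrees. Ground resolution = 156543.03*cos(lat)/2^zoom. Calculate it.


res = 156543.03 * cos(12) / 2^11 = 156543.03 * 0.9781476 / 2048 = 74.77 m/pixel

74.77 m/pixel


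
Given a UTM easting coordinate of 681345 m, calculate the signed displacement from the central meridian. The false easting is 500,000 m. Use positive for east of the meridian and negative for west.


displacement = 681345 - 500000 = 181345 m

181345 m


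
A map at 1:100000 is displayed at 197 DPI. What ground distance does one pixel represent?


pixel_cm = 2.54 / 197 ≈ 0.012893 cm
ground = pixel_cm * 100000 / 100 = 2.54 * 100000 / (197 * 100) = 254000 / 19700 ≈ 12.89 m

12.89 m


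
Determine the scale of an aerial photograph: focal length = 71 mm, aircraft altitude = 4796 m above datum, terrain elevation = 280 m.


scale = f / (H - h) = 71 mm / 4516 m = 71 / 4516000 = 1:63606

1:63606


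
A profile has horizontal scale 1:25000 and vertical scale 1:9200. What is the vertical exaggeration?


VE = horizontal_scale / vertical_scale = 25000 / 9200 ≈ 2.7

2.7x


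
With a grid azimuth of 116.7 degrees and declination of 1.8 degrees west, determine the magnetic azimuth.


magnetic azimuth = grid azimuth - declination (east +ve)
mag_az = 116.7 - -1.8 = 118.5 degrees

118.5 degrees


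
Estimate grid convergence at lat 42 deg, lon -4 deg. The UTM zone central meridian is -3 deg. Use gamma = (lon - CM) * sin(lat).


gamma = (-4 - -3) * sin(42) = -1 * 0.669131 = -0.669 degrees

-0.669 degrees


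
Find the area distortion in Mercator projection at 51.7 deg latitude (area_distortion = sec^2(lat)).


area_distortion = 1/cos^2(51.7) = 2.603

2.603


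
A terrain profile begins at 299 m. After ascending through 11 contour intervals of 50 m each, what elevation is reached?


elevation = 299 + 11 * 50 = 849 m

849 m


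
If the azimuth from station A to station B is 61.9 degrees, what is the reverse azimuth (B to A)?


back azimuth = (61.9 + 180) mod 360 = 241.9 degrees

241.9 degrees


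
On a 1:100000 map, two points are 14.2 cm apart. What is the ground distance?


ground = 14.2 cm * 100000 / 100 = 14200.0 m = 14.2 km

14.2 km


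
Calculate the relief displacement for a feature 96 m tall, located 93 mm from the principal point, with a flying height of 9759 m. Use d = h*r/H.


d = h * r / H = 96 * 93 / 9759 = 0.91 mm

0.91 mm


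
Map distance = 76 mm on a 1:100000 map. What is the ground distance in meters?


ground = 76 mm * 100000 / 1000 = 7600.0 m

7600.0 m


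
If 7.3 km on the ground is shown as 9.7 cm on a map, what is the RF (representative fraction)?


ground = 7.3 km = 730000 cm; RF denominator = ground / map = 730000 / 9.7 ≈ 75258; RF = 1:75258

1:75258


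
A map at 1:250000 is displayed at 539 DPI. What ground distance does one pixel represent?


pixel_cm = 2.54 / 539 ≈ 0.004712 cm
ground = pixel_cm * 250000 / 100 = 2.54 * 250000 / (539 * 100) = 635000 / 53900 ≈ 11.78 m

11.78 m


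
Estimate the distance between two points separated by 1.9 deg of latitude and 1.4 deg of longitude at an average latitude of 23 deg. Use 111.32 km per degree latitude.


dlat_km = 1.9 * 111.32 = 211.508
dlon_km = 1.4 * 111.32 * cos(23) ≈ 143.459
dist = sqrt(211.508^2 + 143.459^2) ≈ 255.6 km

255.6 km


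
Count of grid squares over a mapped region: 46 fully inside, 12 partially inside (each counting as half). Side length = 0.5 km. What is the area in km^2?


effective squares = 46 + 12 * 0.5 = 52.0
area = 52.0 * 0.25 = 13.0 km^2

13.0 km^2


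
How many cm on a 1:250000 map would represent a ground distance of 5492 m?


map_cm = 5492 * 100 / 250000 = 2.1968 cm ≈ 2.2 cm

2.2 cm


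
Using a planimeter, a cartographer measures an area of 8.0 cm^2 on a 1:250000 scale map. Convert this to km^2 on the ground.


ground_area = 8.0 * (250000/100)^2 = 50000000.0 m^2 = 50.0 km^2

50.0 km^2


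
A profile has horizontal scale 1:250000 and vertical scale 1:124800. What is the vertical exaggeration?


VE = horizontal_scale / vertical_scale = 250000 / 124800 ≈ 2.0

2.0x


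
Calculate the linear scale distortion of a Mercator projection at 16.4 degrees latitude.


SF = 1 / cos(16.4) = 1 / 0.959314 = 1.042

1.042


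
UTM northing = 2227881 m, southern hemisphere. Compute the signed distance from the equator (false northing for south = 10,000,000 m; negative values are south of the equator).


For southern: actual = 2227881 - 10000000 = -7772119 m

-7772119 m


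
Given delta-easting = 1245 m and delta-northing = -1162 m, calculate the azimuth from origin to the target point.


az = atan2(1245, -1162) = 133.0 deg
adjusted to 0-360: 133.0 degrees

133.0 degrees


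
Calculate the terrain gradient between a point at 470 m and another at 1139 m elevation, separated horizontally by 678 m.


gradient = (1139 - 470) / 678 = 669 / 678 = 0.9867

0.9867


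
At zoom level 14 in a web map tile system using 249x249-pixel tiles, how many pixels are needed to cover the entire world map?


tiles per axis = 2^14 = 16384
total tiles = 16384^2 = 268435456
pixels per axis = 16384 * 249 = 4079616
total pixels = 4079616^2 = 16643266707456

16643266707456 pixels


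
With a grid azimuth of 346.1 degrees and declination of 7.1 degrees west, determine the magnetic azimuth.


magnetic azimuth = grid azimuth - declination (east +ve)
mag_az = 346.1 - -7.1 = 353.2 degrees

353.2 degrees


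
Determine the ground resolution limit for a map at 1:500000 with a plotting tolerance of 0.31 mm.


ground = 0.31 mm * 500000 / 1000 = 155.0 m

155.0 m


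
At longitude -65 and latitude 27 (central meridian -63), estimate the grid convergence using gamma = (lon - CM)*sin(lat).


gamma = (-65 - -63) * sin(27) = -2 * 0.45399 = -0.908 degrees

-0.908 degrees


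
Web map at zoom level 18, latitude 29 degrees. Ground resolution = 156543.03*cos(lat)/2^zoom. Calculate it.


res = 156543.03 * cos(29) / 2^18 = 156543.03 * 0.87461971 / 262144 = 0.52 m/pixel

0.52 m/pixel


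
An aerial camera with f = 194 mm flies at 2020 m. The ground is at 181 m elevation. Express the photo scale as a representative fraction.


scale = f / (H - h) = 194 mm / 1839 m = 194 / 1839000 = 1:9479

1:9479


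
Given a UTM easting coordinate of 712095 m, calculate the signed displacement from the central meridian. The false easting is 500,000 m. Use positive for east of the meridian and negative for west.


displacement = 712095 - 500000 = 212095 m

212095 m


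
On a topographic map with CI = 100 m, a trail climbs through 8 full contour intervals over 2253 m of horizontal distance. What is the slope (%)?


elevation change = 8 * 100 = 800 m
slope = 800 / 2253 * 100 = 35.5%

35.5%


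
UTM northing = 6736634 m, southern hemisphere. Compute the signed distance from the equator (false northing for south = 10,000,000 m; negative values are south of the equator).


For southern: actual = 6736634 - 10000000 = -3263366 m

-3263366 m


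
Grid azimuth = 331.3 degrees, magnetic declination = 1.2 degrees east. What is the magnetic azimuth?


magnetic azimuth = grid azimuth - declination (east +ve)
mag_az = 331.3 - 1.2 = 330.1 degrees

330.1 degrees


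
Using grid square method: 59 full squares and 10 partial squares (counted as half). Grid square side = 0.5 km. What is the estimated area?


effective squares = 59 + 10 * 0.5 = 64.0
area = 64.0 * 0.25 = 16.0 km^2

16.0 km^2


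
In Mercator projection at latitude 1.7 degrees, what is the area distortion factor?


area_distortion = 1/cos^2(1.7) = 1.001

1.001


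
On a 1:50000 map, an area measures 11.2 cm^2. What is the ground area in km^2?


ground_area = 11.2 * (50000/100)^2 = 2800000.0 m^2 = 2.8 km^2

2.8 km^2


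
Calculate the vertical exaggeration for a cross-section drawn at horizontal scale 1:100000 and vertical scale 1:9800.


VE = horizontal_scale / vertical_scale = 100000 / 9800 ≈ 10.2

10.2x


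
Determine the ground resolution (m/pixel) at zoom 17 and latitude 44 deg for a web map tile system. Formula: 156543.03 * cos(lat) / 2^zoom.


res = 156543.03 * cos(44) / 2^17 = 156543.03 * 0.7193398 / 131072 = 0.86 m/pixel

0.86 m/pixel


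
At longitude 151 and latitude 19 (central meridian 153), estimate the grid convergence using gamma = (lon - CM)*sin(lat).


gamma = (151 - 153) * sin(19) = -2 * 0.325568 = -0.651 degrees

-0.651 degrees


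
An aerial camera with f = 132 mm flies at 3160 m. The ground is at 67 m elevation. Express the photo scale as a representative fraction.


scale = f / (H - h) = 132 mm / 3093 m = 132 / 3093000 = 1:23432

1:23432


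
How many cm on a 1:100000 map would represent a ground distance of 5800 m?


map_cm = 5800 * 100 / 100000 = 5.8 cm

5.8 cm


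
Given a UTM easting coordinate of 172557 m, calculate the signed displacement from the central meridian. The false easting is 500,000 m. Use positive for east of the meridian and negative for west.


displacement = 172557 - 500000 = -327443 m

-327443 m
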